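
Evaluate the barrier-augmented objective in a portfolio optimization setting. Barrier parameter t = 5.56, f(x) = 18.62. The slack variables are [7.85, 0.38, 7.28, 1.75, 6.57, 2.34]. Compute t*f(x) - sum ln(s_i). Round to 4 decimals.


Step 1: Compute log-barrier.
ln values: [2.0605, -0.9676, 1.9851, 0.5596, 1.8825, 0.8502]
phi = -(2.0605 - 0.9676 + 1.9851 + 0.5596 + 1.8825 + 0.8502) = -6.3703
Step 2: Compute augmented objective.
t*f(x) = 5.56*18.62 = 103.5272
Total = 103.5272 - 6.3703 = 97.1569


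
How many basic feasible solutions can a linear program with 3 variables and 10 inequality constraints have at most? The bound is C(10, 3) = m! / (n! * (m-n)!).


Each vertex corresponds to some choice of n active constraints out of m, so the number of vertices is at most C(m, n) = m! / (n!(m-n)!).
m = 10, n = 3
Numerator: 10 * 9 * 8
Denominator: 3! = 6
C(10, 3) = 120


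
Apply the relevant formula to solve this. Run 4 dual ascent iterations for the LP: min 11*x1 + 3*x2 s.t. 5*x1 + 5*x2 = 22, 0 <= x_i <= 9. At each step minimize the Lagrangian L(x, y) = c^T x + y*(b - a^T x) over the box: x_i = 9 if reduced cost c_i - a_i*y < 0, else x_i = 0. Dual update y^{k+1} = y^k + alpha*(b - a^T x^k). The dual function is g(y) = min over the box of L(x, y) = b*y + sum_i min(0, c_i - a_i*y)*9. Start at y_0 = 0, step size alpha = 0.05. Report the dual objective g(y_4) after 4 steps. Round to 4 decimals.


Dual ascent for LP: min 11*x1 + 3*x2, 5*x1 + 5*x2 = 22, 0 <= x_i <= 9
Step 1: y^k = 0.0, reduced costs: (11.0, 3.0)
  x^k = (0.0, 0.0), subgradient = b - a^T x = 22.0
  y^{k+1} = 0.0 + 0.05*22.0 = 1.1
Step 2: y^k = 1.1, reduced costs: (5.5, -2.5)
  x^k = (0.0, 9.0), subgradient = b - a^T x = -23.0
  y^{k+1} = 1.1 + 0.05*-23.0 = -0.05
Step 3: y^k = -0.05, reduced costs: (11.25, 3.25)
  x^k = (0.0, 0.0), subgradient = b - a^T x = 22.0
  y^{k+1} = -0.05 + 0.05*22.0 = 1.05
Step 4: y^k = 1.05, reduced costs: (5.75, -2.25)
  x^k = (0.0, 9.0), subgradient = b - a^T x = -23.0
  y^{k+1} = 1.05 + 0.05*-23.0 = -0.1
Dual objective at y_4 = -0.1: reduced costs (11.5, 3.5), box minimizer x = (0.0, 0.0)
g(y_4) = b*y + (c1 - a1*y)*x1 + (c2 - a2*y)*x2 = 22*(-0.1) + 11.5*0.0 + 3.5*0.0 = -2.2 + 0.0 + 0.0 = -2.2


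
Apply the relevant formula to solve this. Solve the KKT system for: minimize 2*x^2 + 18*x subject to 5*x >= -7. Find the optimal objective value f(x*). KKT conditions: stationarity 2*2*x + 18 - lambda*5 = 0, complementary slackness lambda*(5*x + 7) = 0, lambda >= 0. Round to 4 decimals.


Step 1: Try lambda = 0 (constraint inactive).
x_unc = -18/(2*2) = -4.5
Check: 5*-4.5 = -22.5 < -7 -- violated!
Step 2: Constraint must be active: 5*x = -7
x* = -7/5 = -1.4
lambda = (2*2*(-1.4) + 18)/5 = 2.48
Step 3: Compute optimal value.
f(x*) = 2*(-1.4)^2 + 18*(-1.4) = -21.28


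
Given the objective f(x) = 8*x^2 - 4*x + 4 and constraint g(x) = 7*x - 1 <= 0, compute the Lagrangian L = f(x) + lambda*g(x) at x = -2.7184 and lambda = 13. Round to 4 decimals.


Step 1: Evaluate f(x).
f(-2.7184) = 8*(-2.7184)^2 - 4*(-2.7184) + 4 = 73.9912
Step 2: Evaluate g(x).
g(-2.7184) = 7*-2.7184 - 1 = -20.0288
Step 3: Compute Lagrangian.
L = 73.9912 + 13*-20.0288 = -186.3832


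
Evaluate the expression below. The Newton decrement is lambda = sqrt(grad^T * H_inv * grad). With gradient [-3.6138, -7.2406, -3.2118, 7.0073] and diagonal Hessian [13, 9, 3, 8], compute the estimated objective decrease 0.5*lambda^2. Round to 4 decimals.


Step 1: H is diagonal, so H^(-1) * g = [-0.278, -0.8045, -1.0706, 0.8759].
Step 2: g^T H^(-1) g = sum_i g_i^2 / H_ii
  = (-3.6138)^2/13 + (-7.2406)^2/9 + (-3.2118)^2/3 + (7.0073)^2/8
  = 1.0046 + 5.8251 + 3.4386 + 6.1378 = 16.4061
Step 3: Objective decrease = 0.5 * g^T H^(-1) g = 8.203


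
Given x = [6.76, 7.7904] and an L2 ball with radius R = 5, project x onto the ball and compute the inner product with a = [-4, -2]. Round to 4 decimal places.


Step 1: Compute ||x|| (intermediates to 6 decimals).
||x|| = sqrt(6.76^2 + 7.7904^2) = 10.314453
Step 2: Project.
Since ||x|| > R, scale = R/||x|| = 5/10.314453 = 0.484757, proj(x) = scale * x
proj(x) = [3.276957, 3.776451]
Step 3: Dot product.
a^T * proj(x) = -4*3.276957 - 2*3.776451 = -20.6607


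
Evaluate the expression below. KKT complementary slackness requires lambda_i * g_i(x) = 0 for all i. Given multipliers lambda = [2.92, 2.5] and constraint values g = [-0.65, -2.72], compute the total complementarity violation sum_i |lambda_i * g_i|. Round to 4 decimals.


KKT complementary slackness check:
lambda_1 * g_1 = 2.92 * -0.65 = -1.898
lambda_2 * g_2 = 2.5 * -2.72 = -6.8
Total violation = 1.898 + 6.8 = 8.698


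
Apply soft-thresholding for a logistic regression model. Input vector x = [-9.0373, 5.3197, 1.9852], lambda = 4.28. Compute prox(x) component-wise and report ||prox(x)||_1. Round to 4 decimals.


Soft-thresholding with lambda = 4.28:
prox(-9.0373) = sign(-9.0373)*max(|-9.0373| - 4.28, 0) = -4.7573
prox(5.3197) = sign(5.3197)*max(|5.3197| - 4.28, 0) = 1.0397
prox(1.9852) = sign(1.9852)*max(|1.9852| - 4.28, 0) = 0.0
prox(x) = [-4.7573, 1.0397, 0.0]
||prox(x)||_1 = 4.7573 + 1.0397 + 0.0 = 5.797


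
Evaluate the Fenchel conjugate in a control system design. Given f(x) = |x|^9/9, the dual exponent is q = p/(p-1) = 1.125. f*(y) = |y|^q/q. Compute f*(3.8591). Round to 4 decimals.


The conjugate exponent q satisfies 1/p + 1/q = 1.
p = 9, so q = 9/(9 - 1) = 1.125
|y|^q = 3.8591^1.125 = 4.5687
f*(3.8591) = 4.5687 / 1.125 = 4.0611


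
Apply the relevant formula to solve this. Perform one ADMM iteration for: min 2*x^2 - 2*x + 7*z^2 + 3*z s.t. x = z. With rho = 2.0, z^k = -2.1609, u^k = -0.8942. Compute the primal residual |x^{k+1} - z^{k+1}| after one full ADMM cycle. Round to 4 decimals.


ADMM iteration with rho = 2.0, z^k = -2.1609, u^k = -0.8942
Step 1: x-update.
Minimize 2*x^2 - 2*x + (2.0/2)*(x + 2.1609 - 0.8942)^2
FOC: (2*2 + 2.0)*x = 2 + 2.0*(-2.1609 + 0.8942)
x^{k+1} = -0.0889
Step 2: z-update.
Minimize 7*z^2 + 3*z + (2.0/2)*(-0.0889 - z - 0.8942)^2
FOC: (2*7 + 2.0)*z = -3 + 2.0*(-0.0889 - 0.8942)
z^{k+1} = -0.3104
Step 3: u-update.
u^{k+1} = -0.8942 - 0.0889 + 0.3104 = -0.6727
Step 4: Primal residual = |-0.0889 + 0.3104| = 0.2215


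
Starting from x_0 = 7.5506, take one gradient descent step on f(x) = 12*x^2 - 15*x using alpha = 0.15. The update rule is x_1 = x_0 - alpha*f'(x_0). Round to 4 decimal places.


We compute the gradient at x_0 and apply the update.
f'(x) = 24*x - 15
f'(7.5506) = 24*7.5506 - 15 = 166.2144
x_1 = 7.5506 - 0.15*166.2144 = -17.3816


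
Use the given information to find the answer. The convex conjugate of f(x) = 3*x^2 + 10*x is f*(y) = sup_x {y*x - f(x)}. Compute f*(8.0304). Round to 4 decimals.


f*(y) = sup_x {y*x - a*x^2 - b*x} = sup_x {(y-b)*x - a*x^2}
FOC: (y - b) - 2a*x = 0 => x* = (y - b)/(2a)
x* = (8.0304 - 10)/(2*3) = -0.3283
f*(8.0304) = (y-b)^2/(4a) = (8.0304 - 10)^2/(4*3)
= 3.8793/12 = 0.3233


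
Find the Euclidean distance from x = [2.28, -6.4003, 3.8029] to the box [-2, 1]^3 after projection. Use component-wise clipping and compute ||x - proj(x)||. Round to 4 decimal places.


Project each component onto [-2, 1].
clip(2.28) = 1.0, clip(-6.4003) = -2.0, clip(3.8029) = 1.0
Projection = [1.0, -2.0, 1.0]
Squared diffs: [1.6384, 19.3626, 7.8562]
Distance = sqrt(28.8572) = 5.3719


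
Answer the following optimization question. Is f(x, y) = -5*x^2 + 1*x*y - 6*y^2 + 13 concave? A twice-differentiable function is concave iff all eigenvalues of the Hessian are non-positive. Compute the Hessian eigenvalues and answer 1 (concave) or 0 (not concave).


The Hessian of f(x,y) = -5*x^2 + 1*x*y - 6*y^2 + 13 is:
H = [[-10, 1], [1, -12]]
Trace = -10 - 12 = -22
Determinant = -10*-12 - (1)^2 = 119
Discriminant = (-22)^2 - 4*119 = 8.0
Eigenvalues: lambda_1 = -12.4142, lambda_2 = -9.5858
The function is concave.

1


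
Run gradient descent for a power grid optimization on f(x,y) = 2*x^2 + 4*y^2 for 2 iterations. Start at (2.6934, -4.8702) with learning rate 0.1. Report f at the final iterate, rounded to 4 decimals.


Gradient descent on f(x,y) = 2*x^2 + 4*y^2.
Starting point: (2.6934, -4.8702), alpha = 0.1
Step 1: grad_x = 2*2*2.6934 = 10.7736, grad_y = 2*4*-4.8702 = -38.9616
  x_1 = 2.6934 - 0.1*10.7736 = 1.616
  y_1 = -4.8702 - 0.1*-38.9616 = -0.974
Step 2: grad_x = 2*2*1.616 = 6.4642, grad_y = 2*4*-0.974 = -7.7923
  x_2 = 1.616 - 0.1*6.4642 = 0.9696
  y_2 = -0.974 - 0.1*-7.7923 = -0.1948
f(0.9696, -0.1948) = 2*0.9696^2 + 4*(-0.1948)^2 = 2.0321


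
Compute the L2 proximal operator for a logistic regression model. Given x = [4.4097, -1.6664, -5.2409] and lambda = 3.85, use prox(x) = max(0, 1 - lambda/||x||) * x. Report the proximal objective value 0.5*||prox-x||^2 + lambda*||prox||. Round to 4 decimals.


Step 1: Compute ||x||.
||x|| = 7.0491
Step 2: Compute scaling factor.
scale = max(0, 1 - 3.85/7.0491) = 0.4538
Step 3: prox(x) = [2.0012, -0.7563, -2.3785]
||prox(x)|| = 3.1991
Step 4: Proximal objective.
0.5*||prox-x||^2 = 7.4113
lambda*||prox|| = 12.3165
Total = 19.7277


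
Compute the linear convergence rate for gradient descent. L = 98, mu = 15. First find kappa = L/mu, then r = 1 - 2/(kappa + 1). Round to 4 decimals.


Step 1: Compute the condition number.
kappa = L/mu = 98/15 = 6.5333
Step 2: Compute the convergence rate.
r = 1 - 2/(kappa + 1) = 1 - 2*mu/(L + mu) = (L - mu)/(L + mu) = 83/113 = 0.7345


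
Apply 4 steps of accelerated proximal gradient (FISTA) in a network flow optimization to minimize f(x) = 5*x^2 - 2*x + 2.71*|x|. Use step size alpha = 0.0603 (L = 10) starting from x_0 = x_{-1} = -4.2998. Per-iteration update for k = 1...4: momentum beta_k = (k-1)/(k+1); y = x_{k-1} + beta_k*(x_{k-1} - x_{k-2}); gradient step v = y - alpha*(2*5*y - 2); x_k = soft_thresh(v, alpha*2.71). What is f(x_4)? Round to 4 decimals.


FISTA on f(x) = 5*x^2 - 2*x + 2.71*|x|
L = 10, alpha = 0.0603
Iteration 1: beta = 0.0, y = -4.2998 + 0.0*(-4.2998 + 4.2998) = -4.2998
  grad(y) = -44.998, v = y - alpha*grad = -1.5864
  prox(v) = soft_thresh(-1.5864, 0.1634) = -1.423
Iteration 2: beta = 0.3333, y = -1.423 + 0.3333*(-1.423 + 4.2998) = -0.4641
  grad(y) = -6.6408, v = y - alpha*grad = -0.0636
  prox(v) = soft_thresh(-0.0636, 0.1634) = 0.0
Iteration 3: beta = 0.5, y = 0.0 + 0.5*(0.0 + 1.423) = 0.7115
  grad(y) = 5.115, v = y - alpha*grad = 0.4031
  prox(v) = soft_thresh(0.4031, 0.1634) = 0.2397
Iteration 4: beta = 0.6, y = 0.2397 + 0.6*(0.2397 - 0.0) = 0.3834
  grad(y) = 1.8345, v = y - alpha*grad = 0.2728
  prox(v) = soft_thresh(0.2728, 0.1634) = 0.1094
f(x_4) = 5*0.1094^2 - 2*0.1094 + 2.71*|0.1094| = 0.1375


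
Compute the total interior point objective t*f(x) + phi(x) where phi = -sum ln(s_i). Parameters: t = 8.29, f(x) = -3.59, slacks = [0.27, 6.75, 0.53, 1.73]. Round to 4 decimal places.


Step 1: Compute log-barrier.
ln values: [-1.3093, 1.9095, -0.6349, 0.5481]
phi = -(-1.3093 + 1.9095 - 0.6349 + 0.5481) = -0.5135
Step 2: Compute augmented objective.
t*f(x) = 8.29*-3.59 = -29.7611
Total = -29.7611 - 0.5135 = -30.2746


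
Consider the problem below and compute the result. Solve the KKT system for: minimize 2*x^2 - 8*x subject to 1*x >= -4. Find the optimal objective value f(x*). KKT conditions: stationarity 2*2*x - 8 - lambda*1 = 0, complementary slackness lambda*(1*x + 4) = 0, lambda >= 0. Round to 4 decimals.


Step 1: Try lambda = 0 (constraint inactive).
Stationarity: 2*2*x - 8 = 0
x* = 8/(2*2) = 2.0
Check constraint: 1*2.0 = 2.0 >= -4 -- satisfied.
Step 2: Compute optimal value.
f(x*) = 2*2.0^2 - 8*2.0 = -8.0


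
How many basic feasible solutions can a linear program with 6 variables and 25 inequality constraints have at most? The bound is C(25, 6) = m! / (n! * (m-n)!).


Each vertex corresponds to some choice of n active constraints out of m, so the number of vertices is at most C(m, n) = m! / (n!(m-n)!).
m = 25, n = 6
Numerator: 25 * 24 * 23 * 22 * 21 * 20
Denominator: 6! = 720
C(25, 6) = 177100


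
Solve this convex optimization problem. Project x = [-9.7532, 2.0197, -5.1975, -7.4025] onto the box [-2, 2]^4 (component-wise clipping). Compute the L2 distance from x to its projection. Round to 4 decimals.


Project each component onto [-2, 2].
clip(-9.7532) = -2.0, clip(2.0197) = 2.0, clip(-5.1975) = -2.0, clip(-7.4025) = -2.0
Projection = [-2.0, 2.0, -2.0, -2.0]
Squared diffs: [60.1121, 0.0004, 10.224, 29.187]
Distance = sqrt(99.5235) = 9.9761


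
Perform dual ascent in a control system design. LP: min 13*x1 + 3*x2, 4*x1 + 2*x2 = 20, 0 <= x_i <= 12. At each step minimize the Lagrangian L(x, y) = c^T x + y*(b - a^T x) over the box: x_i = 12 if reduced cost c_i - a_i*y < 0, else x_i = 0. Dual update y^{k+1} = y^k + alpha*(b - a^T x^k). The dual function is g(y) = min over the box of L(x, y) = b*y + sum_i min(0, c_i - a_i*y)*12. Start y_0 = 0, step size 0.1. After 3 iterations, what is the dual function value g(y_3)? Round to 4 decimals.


Dual ascent for LP: min 13*x1 + 3*x2, 4*x1 + 2*x2 = 20, 0 <= x_i <= 12
Step 1: y^k = 0.0, reduced costs: (13.0, 3.0)
  x^k = (0.0, 0.0), subgradient = b - a^T x = 20.0
  y^{k+1} = 0.0 + 0.1*20.0 = 2.0
Step 2: y^k = 2.0, reduced costs: (5.0, -1.0)
  x^k = (0.0, 12.0), subgradient = b - a^T x = -4.0
  y^{k+1} = 2.0 + 0.1*-4.0 = 1.6
Step 3: y^k = 1.6, reduced costs: (6.6, -0.2)
  x^k = (0.0, 12.0), subgradient = b - a^T x = -4.0
  y^{k+1} = 1.6 + 0.1*-4.0 = 1.2
Dual objective at y_3 = 1.2: reduced costs (8.2, 0.6), box minimizer x = (0.0, 0.0)
g(y_3) = b*y + (c1 - a1*y)*x1 + (c2 - a2*y)*x2 = 20*1.2 + 8.2*0.0 + 0.6*0.0 = 24.0 + 0.0 + 0.0 = 24.0


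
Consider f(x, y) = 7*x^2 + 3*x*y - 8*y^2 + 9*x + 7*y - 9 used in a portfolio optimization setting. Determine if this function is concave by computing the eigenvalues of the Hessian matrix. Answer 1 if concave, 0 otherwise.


The Hessian of f(x,y) = 7*x^2 + 3*x*y - 8*y^2 + 9*x + 7*y - 9 is:
H = [[14, 3], [3, -16]]
Trace = 14 - 16 = -2
Determinant = 14*-16 - (3)^2 = -233
Discriminant = (-2)^2 - 4*-233 = 936.0
Eigenvalues: lambda_1 = -16.2971, lambda_2 = 14.2971
The function is not concave.

0


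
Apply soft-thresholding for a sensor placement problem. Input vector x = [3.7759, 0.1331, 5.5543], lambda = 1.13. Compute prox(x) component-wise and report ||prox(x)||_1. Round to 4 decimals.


Soft-thresholding with lambda = 1.13:
prox(3.7759) = sign(3.7759)*max(|3.7759| - 1.13, 0) = 2.6459
prox(0.1331) = sign(0.1331)*max(|0.1331| - 1.13, 0) = 0.0
prox(5.5543) = sign(5.5543)*max(|5.5543| - 1.13, 0) = 4.4243
prox(x) = [2.6459, 0.0, 4.4243]
||prox(x)||_1 = 2.6459 + 0.0 + 4.4243 = 7.0702


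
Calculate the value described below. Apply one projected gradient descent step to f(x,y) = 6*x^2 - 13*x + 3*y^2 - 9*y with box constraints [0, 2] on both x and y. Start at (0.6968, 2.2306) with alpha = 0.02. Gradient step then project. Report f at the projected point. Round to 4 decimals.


Step 1: Compute gradient at (0.6968, 2.2306).
grad_x = 2*6*0.6968 - 13 = -4.6384
grad_y = 2*3*2.2306 - 9 = 4.3836
Step 2: Gradient step.
x_raw = 0.6968 - 0.02*-4.6384 = 0.7896
y_raw = 2.2306 - 0.02*4.3836 = 2.1429
Step 3: Project onto [0, 2].
x_proj = clip(0.7896) = 0.7896
y_proj = clip(2.1429) = 2.0
Step 4: Evaluate f.
f(0.7896, 2.0) = -12.5239


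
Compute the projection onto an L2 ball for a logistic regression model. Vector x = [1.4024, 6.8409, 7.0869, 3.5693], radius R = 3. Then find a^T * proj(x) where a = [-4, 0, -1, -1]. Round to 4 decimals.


Step 1: Compute ||x|| (intermediates to 6 decimals).
||x|| = sqrt(1.4024^2 + 6.8409^2 + 7.0869^2 + 3.5693^2) = 10.570179
Step 2: Project.
Since ||x|| > R, scale = R/||x|| = 3/10.570179 = 0.283817, proj(x) = scale * x
proj(x) = [0.398025, 1.941564, 2.011383, 1.013028]
Step 3: Dot product.
a^T * proj(x) = -4*0.398025 + 0*1.941564 - 1*2.011383 - 1*1.013028 = -4.6165


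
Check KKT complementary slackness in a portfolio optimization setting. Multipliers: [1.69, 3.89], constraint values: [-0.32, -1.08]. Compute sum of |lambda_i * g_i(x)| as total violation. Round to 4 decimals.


KKT complementary slackness check:
lambda_1 * g_1 = 1.69 * -0.32 = -0.5408
lambda_2 * g_2 = 3.89 * -1.08 = -4.2012
Total violation = 0.5408 + 4.2012 = 4.742


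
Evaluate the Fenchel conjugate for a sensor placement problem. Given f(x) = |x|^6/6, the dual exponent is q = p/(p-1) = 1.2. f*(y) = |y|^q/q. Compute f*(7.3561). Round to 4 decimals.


The conjugate exponent q satisfies 1/p + 1/q = 1.
p = 6, so q = 6/(6 - 1) = 1.2
|y|^q = 7.3561^1.2 = 10.9642
f*(7.3561) = 10.9642 / 1.2 = 9.1368


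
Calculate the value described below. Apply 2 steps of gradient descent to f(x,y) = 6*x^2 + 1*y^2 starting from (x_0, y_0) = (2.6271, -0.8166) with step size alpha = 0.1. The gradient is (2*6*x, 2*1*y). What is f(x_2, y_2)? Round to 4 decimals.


Gradient descent on f(x,y) = 6*x^2 + 1*y^2.
Starting point: (2.6271, -0.8166), alpha = 0.1
Step 1: grad_x = 2*6*2.6271 = 31.5252, grad_y = 2*1*-0.8166 = -1.6332
  x_1 = 2.6271 - 0.1*31.5252 = -0.5254
  y_1 = -0.8166 - 0.1*-1.6332 = -0.6533
Step 2: grad_x = 2*6*-0.5254 = -6.305, grad_y = 2*1*-0.6533 = -1.3066
  x_2 = -0.5254 - 0.1*-6.305 = 0.1051
  y_2 = -0.6533 - 0.1*-1.3066 = -0.5226
f(0.1051, -0.5226) = 6*0.1051^2 + 1*(-0.5226)^2 = 0.3394


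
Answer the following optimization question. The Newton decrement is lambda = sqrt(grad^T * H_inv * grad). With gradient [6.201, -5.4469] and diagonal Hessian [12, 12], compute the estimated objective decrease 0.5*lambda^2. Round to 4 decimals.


Step 1: H is diagonal, so H^(-1) * g = [0.5168, -0.4539].
Step 2: g^T H^(-1) g = sum_i g_i^2 / H_ii
  = (6.201)^2/12 + (-5.4469)^2/12
  = 3.2044 + 2.4724 = 5.6768
Step 3: Objective decrease = 0.5 * g^T H^(-1) g = 2.8384


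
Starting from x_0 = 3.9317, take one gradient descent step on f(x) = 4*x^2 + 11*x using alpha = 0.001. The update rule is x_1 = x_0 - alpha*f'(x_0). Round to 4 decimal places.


We compute the gradient at x_0 and apply the update.
f'(x) = 8*x + 11
f'(3.9317) = 8*3.9317 + 11 = 42.4536
x_1 = 3.9317 - 0.001*42.4536 = 3.8892


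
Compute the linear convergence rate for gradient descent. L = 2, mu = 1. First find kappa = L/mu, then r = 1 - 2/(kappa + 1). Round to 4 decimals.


Step 1: Compute the condition number.
kappa = L/mu = 2/1 = 2.0
Step 2: Compute the convergence rate.
r = 1 - 2/(kappa + 1) = 1 - 2*mu/(L + mu) = (L - mu)/(L + mu) = 1/3 = 0.3333


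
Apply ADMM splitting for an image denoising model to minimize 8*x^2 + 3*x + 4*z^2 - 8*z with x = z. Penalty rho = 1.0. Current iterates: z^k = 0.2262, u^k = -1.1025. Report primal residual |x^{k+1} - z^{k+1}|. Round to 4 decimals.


ADMM iteration with rho = 1.0, z^k = 0.2262, u^k = -1.1025
Step 1: x-update.
Minimize 8*x^2 + 3*x + (1.0/2)*(x - 0.2262 - 1.1025)^2
FOC: (2*8 + 1.0)*x = -3 + 1.0*(0.2262 + 1.1025)
x^{k+1} = -0.0983
Step 2: z-update.
Minimize 4*z^2 - 8*z + (1.0/2)*(-0.0983 - z - 1.1025)^2
FOC: (2*4 + 1.0)*z = 8 + 1.0*(-0.0983 - 1.1025)
z^{k+1} = 0.7555
Step 3: u-update.
u^{k+1} = -1.1025 - 0.0983 - 0.7555 = -1.9563
Step 4: Primal residual = |-0.0983 - 0.7555| = 0.8538


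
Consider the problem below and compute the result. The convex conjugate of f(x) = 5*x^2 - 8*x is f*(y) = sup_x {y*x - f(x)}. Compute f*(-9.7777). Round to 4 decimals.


f*(y) = sup_x {y*x - a*x^2 - b*x} = sup_x {(y-b)*x - a*x^2}
FOC: (y - b) - 2a*x = 0 => x* = (y - b)/(2a)
x* = (-9.7777 + 8)/(2*5) = -0.1778
f*(-9.7777) = (y-b)^2/(4a) = (-9.7777 + 8)^2/(4*5)
= 3.1602/20 = 0.158


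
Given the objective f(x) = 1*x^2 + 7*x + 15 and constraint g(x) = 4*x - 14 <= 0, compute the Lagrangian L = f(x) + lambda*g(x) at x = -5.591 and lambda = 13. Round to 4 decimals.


Step 1: Evaluate f(x).
f(-5.591) = 1*(-5.591)^2 + 7*(-5.591) + 15 = 7.1223
Step 2: Evaluate g(x).
g(-5.591) = 4*-5.591 - 14 = -36.364
Step 3: Compute Lagrangian.
L = 7.1223 + 13*-36.364 = -465.6097


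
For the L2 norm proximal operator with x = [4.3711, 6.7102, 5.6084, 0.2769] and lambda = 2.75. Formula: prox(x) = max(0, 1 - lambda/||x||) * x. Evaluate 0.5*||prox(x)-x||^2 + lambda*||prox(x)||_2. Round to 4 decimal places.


Step 1: Compute ||x||.
||x|| = 9.7808
Step 2: Compute scaling factor.
scale = max(0, 1 - 2.75/9.7808) = 0.7188
Step 3: prox(x) = [3.1421, 4.8235, 4.0315, 0.199]
||prox(x)|| = 7.0308
Step 4: Proximal objective.
0.5*||prox-x||^2 = 3.7813
lambda*||prox|| = 19.3347
Total = 23.116


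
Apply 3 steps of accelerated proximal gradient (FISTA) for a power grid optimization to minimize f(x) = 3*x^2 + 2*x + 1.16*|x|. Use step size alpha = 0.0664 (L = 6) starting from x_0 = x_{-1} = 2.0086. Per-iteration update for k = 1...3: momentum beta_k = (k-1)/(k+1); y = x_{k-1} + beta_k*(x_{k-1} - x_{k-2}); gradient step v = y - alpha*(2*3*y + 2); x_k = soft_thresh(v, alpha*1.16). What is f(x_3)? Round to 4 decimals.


FISTA on f(x) = 3*x^2 + 2*x + 1.16*|x|
L = 6, alpha = 0.0664
Iteration 1: beta = 0.0, y = 2.0086 + 0.0*(2.0086 - 2.0086) = 2.0086
  grad(y) = 14.0516, v = y - alpha*grad = 1.0756
  prox(v) = soft_thresh(1.0756, 0.077) = 0.9985
Iteration 2: beta = 0.3333, y = 0.9985 + 0.3333*(0.9985 - 2.0086) = 0.6619
  grad(y) = 5.9712, v = y - alpha*grad = 0.2654
  prox(v) = soft_thresh(0.2654, 0.077) = 0.1884
Iteration 3: beta = 0.5, y = 0.1884 + 0.5*(0.1884 - 0.9985) = -0.2167
  grad(y) = 0.6995, v = y - alpha*grad = -0.2632
  prox(v) = soft_thresh(-0.2632, 0.077) = -0.1862
f(x_3) = 3*(-0.1862)^2 + 2*(-0.1862) + 1.16*|-0.1862| = -0.0524


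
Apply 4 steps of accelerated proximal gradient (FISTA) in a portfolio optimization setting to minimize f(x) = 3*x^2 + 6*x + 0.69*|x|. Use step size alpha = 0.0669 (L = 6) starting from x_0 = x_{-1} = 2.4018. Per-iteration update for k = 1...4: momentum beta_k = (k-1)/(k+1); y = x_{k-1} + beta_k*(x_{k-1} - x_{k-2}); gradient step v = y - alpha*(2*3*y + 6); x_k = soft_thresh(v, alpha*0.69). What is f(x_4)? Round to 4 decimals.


FISTA on f(x) = 3*x^2 + 6*x + 0.69*|x|
L = 6, alpha = 0.0669
Iteration 1: beta = 0.0, y = 2.4018 + 0.0*(2.4018 - 2.4018) = 2.4018
  grad(y) = 20.4108, v = y - alpha*grad = 1.0363
  prox(v) = soft_thresh(1.0363, 0.0462) = 0.9902
Iteration 2: beta = 0.3333, y = 0.9902 + 0.3333*(0.9902 - 2.4018) = 0.5196
  grad(y) = 9.1177, v = y - alpha*grad = -0.0904
  prox(v) = soft_thresh(-0.0904, 0.0462) = -0.0442
Iteration 3: beta = 0.5, y = -0.0442 + 0.5*(-0.0442 - 0.9902) = -0.5614
  grad(y) = 2.6317, v = y - alpha*grad = -0.7374
  prox(v) = soft_thresh(-0.7374, 0.0462) = -0.6913
Iteration 4: beta = 0.6, y = -0.6913 + 0.6*(-0.6913 + 0.0442) = -1.0795
  grad(y) = -0.4772, v = y - alpha*grad = -1.0476
  prox(v) = soft_thresh(-1.0476, 0.0462) = -1.0014
f(x_4) = 3*(-1.0014)^2 + 6*(-1.0014) + 0.69*|-1.0014| = -2.309


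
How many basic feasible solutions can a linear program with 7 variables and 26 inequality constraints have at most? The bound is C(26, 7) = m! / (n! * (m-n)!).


Each vertex corresponds to some choice of n active constraints out of m, so the number of vertices is at most C(m, n) = m! / (n!(m-n)!).
m = 26, n = 7
Numerator: 26 * 25 * 24 * 23 * 22 * 21 * 20
Denominator: 7! = 5040
C(26, 7) = 657800


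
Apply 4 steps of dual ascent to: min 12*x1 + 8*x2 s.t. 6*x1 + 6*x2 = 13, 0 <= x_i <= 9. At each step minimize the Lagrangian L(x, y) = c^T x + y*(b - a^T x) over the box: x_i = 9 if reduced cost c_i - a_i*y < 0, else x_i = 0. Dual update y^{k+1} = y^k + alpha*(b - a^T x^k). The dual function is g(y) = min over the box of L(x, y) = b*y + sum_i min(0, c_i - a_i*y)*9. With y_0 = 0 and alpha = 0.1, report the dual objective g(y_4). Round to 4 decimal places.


Dual ascent for LP: min 12*x1 + 8*x2, 6*x1 + 6*x2 = 13, 0 <= x_i <= 9
Step 1: y^k = 0.0, reduced costs: (12.0, 8.0)
  x^k = (0.0, 0.0), subgradient = b - a^T x = 13.0
  y^{k+1} = 0.0 + 0.1*13.0 = 1.3
Step 2: y^k = 1.3, reduced costs: (4.2, 0.2)
  x^k = (0.0, 0.0), subgradient = b - a^T x = 13.0
  y^{k+1} = 1.3 + 0.1*13.0 = 2.6
Step 3: y^k = 2.6, reduced costs: (-3.6, -7.6)
  x^k = (9.0, 9.0), subgradient = b - a^T x = -95.0
  y^{k+1} = 2.6 + 0.1*-95.0 = -6.9
Step 4: y^k = -6.9, reduced costs: (53.4, 49.4)
  x^k = (0.0, 0.0), subgradient = b - a^T x = 13.0
  y^{k+1} = -6.9 + 0.1*13.0 = -5.6
Dual objective at y_4 = -5.6: reduced costs (45.6, 41.6), box minimizer x = (0.0, 0.0)
g(y_4) = b*y + (c1 - a1*y)*x1 + (c2 - a2*y)*x2 = 13*(-5.6) + 45.6*0.0 + 41.6*0.0 = -72.8 + 0.0 + 0.0 = -72.8


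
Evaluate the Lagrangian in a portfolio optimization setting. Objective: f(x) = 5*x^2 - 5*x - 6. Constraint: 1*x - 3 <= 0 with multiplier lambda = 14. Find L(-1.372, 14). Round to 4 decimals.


Step 1: Evaluate f(x).
f(-1.372) = 5*(-1.372)^2 - 5*(-1.372) - 6 = 10.2719
Step 2: Evaluate g(x).
g(-1.372) = 1*-1.372 - 3 = -4.372
Step 3: Compute Lagrangian.
L = 10.2719 + 14*-4.372 = -50.9361


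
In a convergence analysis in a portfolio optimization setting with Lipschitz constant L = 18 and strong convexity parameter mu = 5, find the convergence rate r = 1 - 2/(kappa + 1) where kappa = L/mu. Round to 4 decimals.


Step 1: Compute the condition number.
kappa = L/mu = 18/5 = 3.6
Step 2: Compute the convergence rate.
r = 1 - 2/(kappa + 1) = 1 - 2*mu/(L + mu) = (L - mu)/(L + mu) = 13/23 = 0.5652


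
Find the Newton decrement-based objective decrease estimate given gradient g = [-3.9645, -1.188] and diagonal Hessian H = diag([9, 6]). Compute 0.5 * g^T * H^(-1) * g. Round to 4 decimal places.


Step 1: H is diagonal, so H^(-1) * g = [-0.4405, -0.198].
Step 2: g^T H^(-1) g = sum_i g_i^2 / H_ii
  = (-3.9645)^2/9 + (-1.188)^2/6
  = 1.7464 + 0.2352 = 1.9816
Step 3: Objective decrease = 0.5 * g^T H^(-1) g = 0.9908


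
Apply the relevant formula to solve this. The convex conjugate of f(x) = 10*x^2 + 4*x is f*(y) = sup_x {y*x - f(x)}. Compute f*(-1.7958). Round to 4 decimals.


f*(y) = sup_x {y*x - a*x^2 - b*x} = sup_x {(y-b)*x - a*x^2}
FOC: (y - b) - 2a*x = 0 => x* = (y - b)/(2a)
x* = (-1.7958 - 4)/(2*10) = -0.2898
f*(-1.7958) = (y-b)^2/(4a) = (-1.7958 - 4)^2/(4*10)
= 33.5913/40 = 0.8398


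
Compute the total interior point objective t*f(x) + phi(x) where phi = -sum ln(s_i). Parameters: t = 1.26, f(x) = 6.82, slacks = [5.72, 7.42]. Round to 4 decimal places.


Step 1: Compute log-barrier.
ln values: [1.744, 2.0042]
phi = -(1.744 + 2.0042) = -3.7481
Step 2: Compute augmented objective.
t*f(x) = 1.26*6.82 = 8.5932
Total = 8.5932 - 3.7481 = 4.8451


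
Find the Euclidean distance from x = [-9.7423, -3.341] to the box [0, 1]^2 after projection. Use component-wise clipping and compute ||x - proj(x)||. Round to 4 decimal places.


Project each component onto [0, 1].
clip(-9.7423) = 0.0, clip(-3.341) = 0.0
Projection = [0.0, 0.0]
Squared diffs: [94.9124, 11.1623]
Distance = sqrt(106.0747) = 10.2993


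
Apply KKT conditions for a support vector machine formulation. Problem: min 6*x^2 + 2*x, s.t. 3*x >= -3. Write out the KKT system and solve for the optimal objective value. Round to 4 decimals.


Step 1: Try lambda = 0 (constraint inactive).
Stationarity: 2*6*x + 2 = 0
x* = -2/(2*6) = -1/6 = -0.1667 (rounded; the exact value -1/6 is used below)
Check constraint: 3*-0.1667 = -0.5001 >= -3 -- satisfied.
Step 2: Compute optimal value.
f(x*) = 6*(-1/6)^2 + 2*(-1/6) = -0.1667


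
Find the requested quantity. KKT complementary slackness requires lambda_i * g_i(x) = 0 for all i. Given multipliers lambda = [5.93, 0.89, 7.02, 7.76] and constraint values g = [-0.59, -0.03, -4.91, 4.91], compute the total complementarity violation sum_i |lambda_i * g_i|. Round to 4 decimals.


KKT complementary slackness check:
lambda_1 * g_1 = 5.93 * -0.59 = -3.4987
lambda_2 * g_2 = 0.89 * -0.03 = -0.0267
lambda_3 * g_3 = 7.02 * -4.91 = -34.4682
lambda_4 * g_4 = 7.76 * 4.91 = 38.1016
Total violation = 3.4987 + 0.0267 + 34.4682 + 38.1016 = 76.0952


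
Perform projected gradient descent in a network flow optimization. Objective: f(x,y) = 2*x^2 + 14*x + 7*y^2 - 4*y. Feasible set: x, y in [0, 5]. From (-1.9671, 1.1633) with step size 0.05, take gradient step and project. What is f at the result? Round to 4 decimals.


Step 1: Compute gradient at (-1.9671, 1.1633).
grad_x = 2*2*-1.9671 + 14 = 6.1316
grad_y = 2*7*1.1633 - 4 = 12.2862
Step 2: Gradient step.
x_raw = -1.9671 - 0.05*6.1316 = -2.2737
y_raw = 1.1633 - 0.05*12.2862 = 0.549
Step 3: Project onto [0, 5].
x_proj = clip(-2.2737) = 0.0
y_proj = clip(0.549) = 0.549
Step 4: Evaluate f.
f(0.0, 0.549) = -0.0862


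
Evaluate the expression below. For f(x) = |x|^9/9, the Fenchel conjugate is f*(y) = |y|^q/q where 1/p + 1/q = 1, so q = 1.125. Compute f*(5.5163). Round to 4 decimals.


The conjugate exponent q satisfies 1/p + 1/q = 1.
p = 9, so q = 9/(9 - 1) = 1.125
|y|^q = 5.5163^1.125 = 6.8289
f*(5.5163) = 6.8289 / 1.125 = 6.0702


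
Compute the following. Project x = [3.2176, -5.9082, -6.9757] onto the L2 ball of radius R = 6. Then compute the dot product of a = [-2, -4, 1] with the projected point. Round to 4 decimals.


Step 1: Compute ||x|| (intermediates to 6 decimals).
||x|| = sqrt(3.2176^2 + (-5.9082)^2 + (-6.9757)^2) = 9.691242
Step 2: Project.
Since ||x|| > R, scale = R/||x|| = 6/9.691242 = 0.619116, proj(x) = scale * x
proj(x) = [1.992068, -3.657861, -4.318767]
Step 3: Dot product.
a^T * proj(x) = -2*1.992068 - 4*(-3.657861) + 1*(-4.318767) = 6.3285


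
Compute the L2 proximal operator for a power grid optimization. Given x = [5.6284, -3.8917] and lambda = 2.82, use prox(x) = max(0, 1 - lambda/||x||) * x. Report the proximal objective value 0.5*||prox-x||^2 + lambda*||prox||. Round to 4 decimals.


Step 1: Compute ||x||.
||x|| = 6.8428
Step 2: Compute scaling factor.
scale = max(0, 1 - 2.82/6.8428) = 0.5879
Step 3: prox(x) = [3.3089, -2.2879]
||prox(x)|| = 4.0228
Step 4: Proximal objective.
0.5*||prox-x||^2 = 3.9762
lambda*||prox|| = 11.3443
Total = 15.3206


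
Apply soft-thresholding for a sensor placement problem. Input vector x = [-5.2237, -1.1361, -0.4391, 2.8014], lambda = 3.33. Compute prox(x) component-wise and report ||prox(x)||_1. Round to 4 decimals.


Soft-thresholding with lambda = 3.33:
prox(-5.2237) = sign(-5.2237)*max(|-5.2237| - 3.33, 0) = -1.8937
prox(-1.1361) = sign(-1.1361)*max(|-1.1361| - 3.33, 0) = 0.0
prox(-0.4391) = sign(-0.4391)*max(|-0.4391| - 3.33, 0) = 0.0
prox(2.8014) = sign(2.8014)*max(|2.8014| - 3.33, 0) = 0.0
prox(x) = [-1.8937, 0.0, 0.0, 0.0]
||prox(x)||_1 = 1.8937 + 0.0 + 0.0 + 0.0 = 1.8937


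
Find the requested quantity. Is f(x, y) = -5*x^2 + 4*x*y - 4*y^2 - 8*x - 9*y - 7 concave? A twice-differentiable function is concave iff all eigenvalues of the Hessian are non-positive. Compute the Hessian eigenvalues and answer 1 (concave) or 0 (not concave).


The Hessian of f(x,y) = -5*x^2 + 4*x*y - 4*y^2 - 8*x - 9*y - 7 is:
H = [[-10, 4], [4, -8]]
Trace = -10 - 8 = -18
Determinant = -10*-8 - (4)^2 = 64
Discriminant = (-18)^2 - 4*64 = 68.0
Eigenvalues: lambda_1 = -13.1231, lambda_2 = -4.8769
The function is concave.

1


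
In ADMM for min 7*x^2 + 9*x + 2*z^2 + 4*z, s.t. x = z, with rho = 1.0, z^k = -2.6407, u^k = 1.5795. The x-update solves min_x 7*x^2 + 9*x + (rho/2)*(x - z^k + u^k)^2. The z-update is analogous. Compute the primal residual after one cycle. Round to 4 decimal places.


ADMM iteration with rho = 1.0, z^k = -2.6407, u^k = 1.5795
Step 1: x-update.
Minimize 7*x^2 + 9*x + (1.0/2)*(x + 2.6407 + 1.5795)^2
FOC: (2*7 + 1.0)*x = -9 + 1.0*(-2.6407 - 1.5795)
x^{k+1} = -0.8813
Step 2: z-update.
Minimize 2*z^2 + 4*z + (1.0/2)*(-0.8813 - z + 1.5795)^2
FOC: (2*2 + 1.0)*z = -4 + 1.0*(-0.8813 + 1.5795)
z^{k+1} = -0.6604
Step 3: u-update.
u^{k+1} = 1.5795 - 0.8813 + 0.6604 = 1.3585
Step 4: Primal residual = |-0.8813 + 0.6604| = 0.221


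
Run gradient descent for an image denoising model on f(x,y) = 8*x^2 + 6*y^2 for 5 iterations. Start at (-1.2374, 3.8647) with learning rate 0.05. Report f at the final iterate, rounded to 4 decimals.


Gradient descent on f(x,y) = 8*x^2 + 6*y^2.
Starting point: (-1.2374, 3.8647), alpha = 0.05
Step 1: grad_x = 2*8*-1.2374 = -19.7984, grad_y = 2*6*3.8647 = 46.3764
  x_1 = -1.2374 - 0.05*-19.7984 = -0.2475
  y_1 = 3.8647 - 0.05*46.3764 = 1.5459
Step 2: grad_x = 2*8*-0.2475 = -3.9597, grad_y = 2*6*1.5459 = 18.5506
  x_2 = -0.2475 - 0.05*-3.9597 = -0.0495
  y_2 = 1.5459 - 0.05*18.5506 = 0.6184
Step 3: grad_x = 2*8*-0.0495 = -0.7919, grad_y = 2*6*0.6184 = 7.4202
  x_3 = -0.0495 - 0.05*-0.7919 = -0.0099
  y_3 = 0.6184 - 0.05*7.4202 = 0.2473
Step 4: grad_x = 2*8*-0.0099 = -0.1584, grad_y = 2*6*0.2473 = 2.9681
  x_4 = -0.0099 - 0.05*-0.1584 = -0.002
  y_4 = 0.2473 - 0.05*2.9681 = 0.0989
Step 5: grad_x = 2*8*-0.002 = -0.0317, grad_y = 2*6*0.0989 = 1.1872
  x_5 = -0.002 - 0.05*-0.0317 = -0.0004
  y_5 = 0.0989 - 0.05*1.1872 = 0.0396
f(-0.0004, 0.0396) = 8*(-0.0004)^2 + 6*0.0396^2 = 0.0094


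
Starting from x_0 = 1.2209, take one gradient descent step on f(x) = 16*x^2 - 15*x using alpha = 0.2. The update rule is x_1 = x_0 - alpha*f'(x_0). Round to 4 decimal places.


We compute the gradient at x_0 and apply the update.
f'(x) = 32*x - 15
f'(1.2209) = 32*1.2209 - 15 = 24.0688
x_1 = 1.2209 - 0.2*24.0688 = -3.5929


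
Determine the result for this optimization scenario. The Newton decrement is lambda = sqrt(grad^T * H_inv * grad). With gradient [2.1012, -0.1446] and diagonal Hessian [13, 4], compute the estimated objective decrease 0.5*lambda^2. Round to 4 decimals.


Step 1: H is diagonal, so H^(-1) * g = [0.1616, -0.0362].
Step 2: g^T H^(-1) g = sum_i g_i^2 / H_ii
  = (2.1012)^2/13 + (-0.1446)^2/4
  = 0.3396 + 0.0052 = 0.3448
Step 3: Objective decrease = 0.5 * g^T H^(-1) g = 0.1724


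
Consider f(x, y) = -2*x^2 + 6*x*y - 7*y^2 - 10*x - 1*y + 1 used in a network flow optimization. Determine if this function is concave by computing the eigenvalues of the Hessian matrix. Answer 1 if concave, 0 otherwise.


The Hessian of f(x,y) = -2*x^2 + 6*x*y - 7*y^2 - 10*x - 1*y + 1 is:
H = [[-4, 6], [6, -14]]
Trace = -4 - 14 = -18
Determinant = -4*-14 - (6)^2 = 20
Discriminant = (-18)^2 - 4*20 = 244.0
Eigenvalues: lambda_1 = -16.8102, lambda_2 = -1.1898
The function is concave.

1


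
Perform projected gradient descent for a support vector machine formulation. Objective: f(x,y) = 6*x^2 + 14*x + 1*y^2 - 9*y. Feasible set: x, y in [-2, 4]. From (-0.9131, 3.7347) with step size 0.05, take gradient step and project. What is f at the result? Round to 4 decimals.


Step 1: Compute gradient at (-0.9131, 3.7347).
grad_x = 2*6*-0.9131 + 14 = 3.0428
grad_y = 2*1*3.7347 - 9 = -1.5306
Step 2: Gradient step.
x_raw = -0.9131 - 0.05*3.0428 = -1.0652
y_raw = 3.7347 - 0.05*-1.5306 = 3.8112
Step 3: Project onto [-2, 4].
x_proj = clip(-1.0652) = -1.0652
y_proj = clip(3.8112) = 3.8112
Step 4: Evaluate f.
f(-1.0652, 3.8112) = -27.8805


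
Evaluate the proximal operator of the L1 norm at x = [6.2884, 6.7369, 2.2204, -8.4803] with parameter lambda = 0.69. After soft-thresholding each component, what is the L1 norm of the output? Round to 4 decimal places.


Soft-thresholding with lambda = 0.69:
prox(6.2884) = sign(6.2884)*max(|6.2884| - 0.69, 0) = 5.5984
prox(6.7369) = sign(6.7369)*max(|6.7369| - 0.69, 0) = 6.0469
prox(2.2204) = sign(2.2204)*max(|2.2204| - 0.69, 0) = 1.5304
prox(-8.4803) = sign(-8.4803)*max(|-8.4803| - 0.69, 0) = -7.7903
prox(x) = [5.5984, 6.0469, 1.5304, -7.7903]
||prox(x)||_1 = 5.5984 + 6.0469 + 1.5304 + 7.7903 = 20.966


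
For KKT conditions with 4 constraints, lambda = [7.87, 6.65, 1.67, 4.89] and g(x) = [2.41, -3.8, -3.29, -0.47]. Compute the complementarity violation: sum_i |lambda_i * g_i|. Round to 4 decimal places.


KKT complementary slackness check:
lambda_1 * g_1 = 7.87 * 2.41 = 18.9667
lambda_2 * g_2 = 6.65 * -3.8 = -25.27
lambda_3 * g_3 = 1.67 * -3.29 = -5.4943
lambda_4 * g_4 = 4.89 * -0.47 = -2.2983
Total violation = 18.9667 + 25.27 + 5.4943 + 2.2983 = 52.0293


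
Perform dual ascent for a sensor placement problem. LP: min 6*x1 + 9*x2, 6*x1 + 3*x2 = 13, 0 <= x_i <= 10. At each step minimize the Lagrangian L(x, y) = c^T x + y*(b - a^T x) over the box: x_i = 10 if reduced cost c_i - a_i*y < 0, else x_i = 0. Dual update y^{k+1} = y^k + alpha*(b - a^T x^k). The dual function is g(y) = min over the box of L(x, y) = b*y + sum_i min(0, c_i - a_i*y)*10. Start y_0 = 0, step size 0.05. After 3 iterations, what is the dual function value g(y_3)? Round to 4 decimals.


Dual ascent for LP: min 6*x1 + 9*x2, 6*x1 + 3*x2 = 13, 0 <= x_i <= 10
Step 1: y^k = 0.0, reduced costs: (6.0, 9.0)
  x^k = (0.0, 0.0), subgradient = b - a^T x = 13.0
  y^{k+1} = 0.0 + 0.05*13.0 = 0.65
Step 2: y^k = 0.65, reduced costs: (2.1, 7.05)
  x^k = (0.0, 0.0), subgradient = b - a^T x = 13.0
  y^{k+1} = 0.65 + 0.05*13.0 = 1.3
Step 3: y^k = 1.3, reduced costs: (-1.8, 5.1)
  x^k = (10.0, 0.0), subgradient = b - a^T x = -47.0
  y^{k+1} = 1.3 + 0.05*-47.0 = -1.05
Dual objective at y_3 = -1.05: reduced costs (12.3, 12.15), box minimizer x = (0.0, 0.0)
g(y_3) = b*y + (c1 - a1*y)*x1 + (c2 - a2*y)*x2 = 13*(-1.05) + 12.3*0.0 + 12.15*0.0 = -13.65 + 0.0 + 0.0 = -13.65


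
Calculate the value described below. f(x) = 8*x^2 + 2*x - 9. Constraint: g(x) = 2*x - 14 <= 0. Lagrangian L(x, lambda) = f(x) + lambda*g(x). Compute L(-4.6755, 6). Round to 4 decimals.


Step 1: Evaluate f(x).
f(-4.6755) = 8*(-4.6755)^2 + 2*(-4.6755) - 9 = 156.5314
Step 2: Evaluate g(x).
g(-4.6755) = 2*-4.6755 - 14 = -23.351
Step 3: Compute Lagrangian.
L = 156.5314 + 6*-23.351 = 16.4254


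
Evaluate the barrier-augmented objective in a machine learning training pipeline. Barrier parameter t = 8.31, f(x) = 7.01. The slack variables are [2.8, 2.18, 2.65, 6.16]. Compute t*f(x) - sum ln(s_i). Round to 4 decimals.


Step 1: Compute log-barrier.
ln values: [1.0296, 0.7793, 0.9746, 1.8181]
phi = -(1.0296 + 0.7793 + 0.9746 + 1.8181) = -4.6016
Step 2: Compute augmented objective.
t*f(x) = 8.31*7.01 = 58.2531
Total = 58.2531 - 4.6016 = 53.6515


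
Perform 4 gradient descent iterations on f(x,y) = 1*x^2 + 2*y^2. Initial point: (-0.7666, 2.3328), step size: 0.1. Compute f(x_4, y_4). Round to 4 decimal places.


Gradient descent on f(x,y) = 1*x^2 + 2*y^2.
Starting point: (-0.7666, 2.3328), alpha = 0.1
Step 1: grad_x = 2*1*-0.7666 = -1.5332, grad_y = 2*2*2.3328 = 9.3312
  x_1 = -0.7666 - 0.1*-1.5332 = -0.6133
  y_1 = 2.3328 - 0.1*9.3312 = 1.3997
Step 2: grad_x = 2*1*-0.6133 = -1.2266, grad_y = 2*2*1.3997 = 5.5987
  x_2 = -0.6133 - 0.1*-1.2266 = -0.4906
  y_2 = 1.3997 - 0.1*5.5987 = 0.8398
Step 3: grad_x = 2*1*-0.4906 = -0.9812, grad_y = 2*2*0.8398 = 3.3592
  x_3 = -0.4906 - 0.1*-0.9812 = -0.3925
  y_3 = 0.8398 - 0.1*3.3592 = 0.5039
Step 4: grad_x = 2*1*-0.3925 = -0.785, grad_y = 2*2*0.5039 = 2.0155
  x_4 = -0.3925 - 0.1*-0.785 = -0.314
  y_4 = 0.5039 - 0.1*2.0155 = 0.3023
f(-0.314, 0.3023) = 1*(-0.314)^2 + 2*0.3023^2 = 0.2814


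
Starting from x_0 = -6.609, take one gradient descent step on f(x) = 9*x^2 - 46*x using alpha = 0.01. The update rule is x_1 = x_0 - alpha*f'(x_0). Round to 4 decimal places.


We compute the gradient at x_0 and apply the update.
f'(x) = 18*x - 46
f'(-6.609) = 18*-6.609 - 46 = -164.962
x_1 = -6.609 - 0.01*-164.962 = -4.9594


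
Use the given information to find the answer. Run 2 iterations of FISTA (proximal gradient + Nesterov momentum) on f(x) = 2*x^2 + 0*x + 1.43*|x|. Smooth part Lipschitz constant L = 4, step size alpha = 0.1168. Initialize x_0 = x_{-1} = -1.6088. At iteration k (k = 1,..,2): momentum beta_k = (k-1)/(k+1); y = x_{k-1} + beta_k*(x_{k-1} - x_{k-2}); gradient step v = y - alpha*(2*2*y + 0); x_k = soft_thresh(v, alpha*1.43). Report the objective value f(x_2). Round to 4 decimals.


FISTA on f(x) = 2*x^2 + 0*x + 1.43*|x|
L = 4, alpha = 0.1168
Iteration 1: beta = 0.0, y = -1.6088 + 0.0*(-1.6088 + 1.6088) = -1.6088
  grad(y) = -6.4352, v = y - alpha*grad = -0.8572
  prox(v) = soft_thresh(-0.8572, 0.167) = -0.6901
Iteration 2: beta = 0.3333, y = -0.6901 + 0.3333*(-0.6901 + 1.6088) = -0.3839
  grad(y) = -1.5357, v = y - alpha*grad = -0.2046
  prox(v) = soft_thresh(-0.2046, 0.167) = -0.0375
f(x_2) = 2*(-0.0375)^2 + 0*(-0.0375) + 1.43*|-0.0375| = 0.0565


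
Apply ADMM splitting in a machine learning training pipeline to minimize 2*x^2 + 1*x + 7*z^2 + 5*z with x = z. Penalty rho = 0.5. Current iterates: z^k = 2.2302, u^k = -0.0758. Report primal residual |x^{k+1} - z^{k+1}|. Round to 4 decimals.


ADMM iteration with rho = 0.5, z^k = 2.2302, u^k = -0.0758
Step 1: x-update.
Minimize 2*x^2 + 1*x + (0.5/2)*(x - 2.2302 - 0.0758)^2
FOC: (2*2 + 0.5)*x = -1 + 0.5*(2.2302 + 0.0758)
x^{k+1} = 0.034
Step 2: z-update.
Minimize 7*z^2 + 5*z + (0.5/2)*(0.034 - z - 0.0758)^2
FOC: (2*7 + 0.5)*z = -5 + 0.5*(0.034 - 0.0758)
z^{k+1} = -0.3463
Step 3: u-update.
u^{k+1} = -0.0758 + 0.034 + 0.3463 = 0.3045
Step 4: Primal residual = |0.034 + 0.3463| = 0.3803
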